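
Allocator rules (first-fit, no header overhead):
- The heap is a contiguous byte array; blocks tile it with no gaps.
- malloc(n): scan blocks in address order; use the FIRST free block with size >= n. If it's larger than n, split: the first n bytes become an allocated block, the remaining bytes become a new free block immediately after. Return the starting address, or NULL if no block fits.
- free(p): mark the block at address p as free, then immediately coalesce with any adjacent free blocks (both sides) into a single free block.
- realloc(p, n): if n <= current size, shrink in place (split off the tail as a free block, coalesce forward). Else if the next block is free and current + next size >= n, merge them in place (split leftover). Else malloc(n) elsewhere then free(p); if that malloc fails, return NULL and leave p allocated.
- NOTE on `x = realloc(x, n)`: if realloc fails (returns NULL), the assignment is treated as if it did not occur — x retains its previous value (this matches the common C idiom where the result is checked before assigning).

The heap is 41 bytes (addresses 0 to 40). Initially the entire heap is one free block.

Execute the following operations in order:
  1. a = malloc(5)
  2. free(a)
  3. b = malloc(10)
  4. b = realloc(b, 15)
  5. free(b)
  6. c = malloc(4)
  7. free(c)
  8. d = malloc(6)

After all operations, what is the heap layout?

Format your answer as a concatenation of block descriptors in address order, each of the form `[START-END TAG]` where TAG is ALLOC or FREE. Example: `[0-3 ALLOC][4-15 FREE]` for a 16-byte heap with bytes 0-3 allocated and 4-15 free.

Op 1: a = malloc(5) -> a = 0; heap: [0-4 ALLOC][5-40 FREE]
Op 2: free(a) -> (freed a); heap: [0-40 FREE]
Op 3: b = malloc(10) -> b = 0; heap: [0-9 ALLOC][10-40 FREE]
Op 4: b = realloc(b, 15) -> b = 0; heap: [0-14 ALLOC][15-40 FREE]
Op 5: free(b) -> (freed b); heap: [0-40 FREE]
Op 6: c = malloc(4) -> c = 0; heap: [0-3 ALLOC][4-40 FREE]
Op 7: free(c) -> (freed c); heap: [0-40 FREE]
Op 8: d = malloc(6) -> d = 0; heap: [0-5 ALLOC][6-40 FREE]

Answer: [0-5 ALLOC][6-40 FREE]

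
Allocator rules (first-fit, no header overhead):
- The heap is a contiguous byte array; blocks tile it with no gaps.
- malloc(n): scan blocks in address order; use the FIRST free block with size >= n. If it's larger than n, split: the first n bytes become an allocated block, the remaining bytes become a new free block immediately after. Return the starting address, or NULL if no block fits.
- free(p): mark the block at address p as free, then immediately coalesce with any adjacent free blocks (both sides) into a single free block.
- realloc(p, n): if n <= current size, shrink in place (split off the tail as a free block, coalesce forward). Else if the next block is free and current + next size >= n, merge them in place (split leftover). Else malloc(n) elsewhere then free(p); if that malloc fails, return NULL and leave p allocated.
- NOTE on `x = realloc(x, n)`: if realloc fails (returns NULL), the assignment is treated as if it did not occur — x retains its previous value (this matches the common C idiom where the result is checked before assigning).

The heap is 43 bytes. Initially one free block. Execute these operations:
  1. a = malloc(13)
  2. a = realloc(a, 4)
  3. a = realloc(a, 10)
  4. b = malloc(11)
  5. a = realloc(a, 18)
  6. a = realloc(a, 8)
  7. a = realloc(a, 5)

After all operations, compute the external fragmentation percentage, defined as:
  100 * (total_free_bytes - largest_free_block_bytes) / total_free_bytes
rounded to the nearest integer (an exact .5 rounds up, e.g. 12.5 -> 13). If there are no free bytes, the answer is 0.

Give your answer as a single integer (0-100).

Answer: 37

Derivation:
Op 1: a = malloc(13) -> a = 0; heap: [0-12 ALLOC][13-42 FREE]
Op 2: a = realloc(a, 4) -> a = 0; heap: [0-3 ALLOC][4-42 FREE]
Op 3: a = realloc(a, 10) -> a = 0; heap: [0-9 ALLOC][10-42 FREE]
Op 4: b = malloc(11) -> b = 10; heap: [0-9 ALLOC][10-20 ALLOC][21-42 FREE]
Op 5: a = realloc(a, 18) -> a = 21; heap: [0-9 FREE][10-20 ALLOC][21-38 ALLOC][39-42 FREE]
Op 6: a = realloc(a, 8) -> a = 21; heap: [0-9 FREE][10-20 ALLOC][21-28 ALLOC][29-42 FREE]
Op 7: a = realloc(a, 5) -> a = 21; heap: [0-9 FREE][10-20 ALLOC][21-25 ALLOC][26-42 FREE]
Free blocks: [10 17] total_free=27 largest=17 -> 100*(27-17)/27 = 1000/27 ≈ 37.037 -> rounds to 37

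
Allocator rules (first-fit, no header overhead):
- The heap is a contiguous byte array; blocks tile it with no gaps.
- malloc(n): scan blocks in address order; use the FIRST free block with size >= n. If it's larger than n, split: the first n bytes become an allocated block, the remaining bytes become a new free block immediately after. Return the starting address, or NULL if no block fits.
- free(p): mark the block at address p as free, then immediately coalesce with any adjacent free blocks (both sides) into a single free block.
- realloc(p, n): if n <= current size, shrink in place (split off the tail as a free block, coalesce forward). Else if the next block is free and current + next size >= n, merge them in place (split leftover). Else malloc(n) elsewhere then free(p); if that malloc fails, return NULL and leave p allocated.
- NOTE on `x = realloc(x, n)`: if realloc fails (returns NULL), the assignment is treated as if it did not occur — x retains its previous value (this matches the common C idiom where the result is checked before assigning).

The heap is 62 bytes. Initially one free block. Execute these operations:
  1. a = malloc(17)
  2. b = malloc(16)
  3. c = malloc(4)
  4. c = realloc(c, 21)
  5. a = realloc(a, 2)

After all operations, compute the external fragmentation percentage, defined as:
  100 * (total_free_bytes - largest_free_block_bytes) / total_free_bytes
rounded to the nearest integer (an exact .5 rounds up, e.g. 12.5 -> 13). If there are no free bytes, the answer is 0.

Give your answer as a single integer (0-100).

Op 1: a = malloc(17) -> a = 0; heap: [0-16 ALLOC][17-61 FREE]
Op 2: b = malloc(16) -> b = 17; heap: [0-16 ALLOC][17-32 ALLOC][33-61 FREE]
Op 3: c = malloc(4) -> c = 33; heap: [0-16 ALLOC][17-32 ALLOC][33-36 ALLOC][37-61 FREE]
Op 4: c = realloc(c, 21) -> c = 33; heap: [0-16 ALLOC][17-32 ALLOC][33-53 ALLOC][54-61 FREE]
Op 5: a = realloc(a, 2) -> a = 0; heap: [0-1 ALLOC][2-16 FREE][17-32 ALLOC][33-53 ALLOC][54-61 FREE]
Free blocks: [15 8] total_free=23 largest=15 -> 100*(23-15)/23 = 800/23 ≈ 34.783 -> rounds to 35

Answer: 35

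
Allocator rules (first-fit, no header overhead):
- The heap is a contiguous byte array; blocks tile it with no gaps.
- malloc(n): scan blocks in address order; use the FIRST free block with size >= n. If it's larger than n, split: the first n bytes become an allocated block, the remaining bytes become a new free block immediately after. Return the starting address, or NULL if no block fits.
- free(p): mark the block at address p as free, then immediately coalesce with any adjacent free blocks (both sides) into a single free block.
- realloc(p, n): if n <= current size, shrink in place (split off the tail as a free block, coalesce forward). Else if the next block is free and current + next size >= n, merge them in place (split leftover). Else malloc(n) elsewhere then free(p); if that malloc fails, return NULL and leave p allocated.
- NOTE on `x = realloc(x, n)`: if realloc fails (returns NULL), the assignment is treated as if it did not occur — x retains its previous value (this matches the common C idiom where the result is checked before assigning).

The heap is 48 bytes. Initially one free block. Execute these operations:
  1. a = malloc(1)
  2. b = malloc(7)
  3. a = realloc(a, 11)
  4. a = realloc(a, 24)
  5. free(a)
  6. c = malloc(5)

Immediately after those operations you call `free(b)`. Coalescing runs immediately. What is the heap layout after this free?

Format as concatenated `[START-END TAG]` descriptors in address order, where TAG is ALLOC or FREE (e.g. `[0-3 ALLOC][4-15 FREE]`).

Answer: [0-7 FREE][8-12 ALLOC][13-47 FREE]

Derivation:
Op 1: a = malloc(1) -> a = 0; heap: [0-0 ALLOC][1-47 FREE]
Op 2: b = malloc(7) -> b = 1; heap: [0-0 ALLOC][1-7 ALLOC][8-47 FREE]
Op 3: a = realloc(a, 11) -> a = 8; heap: [0-0 FREE][1-7 ALLOC][8-18 ALLOC][19-47 FREE]
Op 4: a = realloc(a, 24) -> a = 8; heap: [0-0 FREE][1-7 ALLOC][8-31 ALLOC][32-47 FREE]
Op 5: free(a) -> (freed a); heap: [0-0 FREE][1-7 ALLOC][8-47 FREE]
Op 6: c = malloc(5) -> c = 8; heap: [0-0 FREE][1-7 ALLOC][8-12 ALLOC][13-47 FREE]
free(b): b = 1 -> block [1-7 ALLOC]; mark free, coalesce with adjacent free neighbors -> [0-7 FREE][8-12 ALLOC][13-47 FREE]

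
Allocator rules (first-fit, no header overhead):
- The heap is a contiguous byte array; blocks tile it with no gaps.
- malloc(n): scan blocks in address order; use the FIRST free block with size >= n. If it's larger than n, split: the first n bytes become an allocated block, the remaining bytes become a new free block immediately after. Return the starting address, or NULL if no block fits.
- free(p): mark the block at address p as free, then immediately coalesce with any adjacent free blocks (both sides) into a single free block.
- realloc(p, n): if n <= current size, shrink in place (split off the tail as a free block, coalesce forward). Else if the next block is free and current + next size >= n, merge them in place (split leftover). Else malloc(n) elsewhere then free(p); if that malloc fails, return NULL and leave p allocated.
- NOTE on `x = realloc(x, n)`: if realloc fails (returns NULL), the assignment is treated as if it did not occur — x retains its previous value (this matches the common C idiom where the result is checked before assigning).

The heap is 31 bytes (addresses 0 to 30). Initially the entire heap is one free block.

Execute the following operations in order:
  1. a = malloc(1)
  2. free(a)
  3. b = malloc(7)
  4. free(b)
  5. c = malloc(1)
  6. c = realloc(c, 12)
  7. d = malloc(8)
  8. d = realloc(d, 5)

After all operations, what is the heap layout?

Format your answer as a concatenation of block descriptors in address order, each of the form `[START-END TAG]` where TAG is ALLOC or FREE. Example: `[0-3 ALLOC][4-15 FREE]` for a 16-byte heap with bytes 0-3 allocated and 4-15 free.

Answer: [0-11 ALLOC][12-16 ALLOC][17-30 FREE]

Derivation:
Op 1: a = malloc(1) -> a = 0; heap: [0-0 ALLOC][1-30 FREE]
Op 2: free(a) -> (freed a); heap: [0-30 FREE]
Op 3: b = malloc(7) -> b = 0; heap: [0-6 ALLOC][7-30 FREE]
Op 4: free(b) -> (freed b); heap: [0-30 FREE]
Op 5: c = malloc(1) -> c = 0; heap: [0-0 ALLOC][1-30 FREE]
Op 6: c = realloc(c, 12) -> c = 0; heap: [0-11 ALLOC][12-30 FREE]
Op 7: d = malloc(8) -> d = 12; heap: [0-11 ALLOC][12-19 ALLOC][20-30 FREE]
Op 8: d = realloc(d, 5) -> d = 12; heap: [0-11 ALLOC][12-16 ALLOC][17-30 FREE]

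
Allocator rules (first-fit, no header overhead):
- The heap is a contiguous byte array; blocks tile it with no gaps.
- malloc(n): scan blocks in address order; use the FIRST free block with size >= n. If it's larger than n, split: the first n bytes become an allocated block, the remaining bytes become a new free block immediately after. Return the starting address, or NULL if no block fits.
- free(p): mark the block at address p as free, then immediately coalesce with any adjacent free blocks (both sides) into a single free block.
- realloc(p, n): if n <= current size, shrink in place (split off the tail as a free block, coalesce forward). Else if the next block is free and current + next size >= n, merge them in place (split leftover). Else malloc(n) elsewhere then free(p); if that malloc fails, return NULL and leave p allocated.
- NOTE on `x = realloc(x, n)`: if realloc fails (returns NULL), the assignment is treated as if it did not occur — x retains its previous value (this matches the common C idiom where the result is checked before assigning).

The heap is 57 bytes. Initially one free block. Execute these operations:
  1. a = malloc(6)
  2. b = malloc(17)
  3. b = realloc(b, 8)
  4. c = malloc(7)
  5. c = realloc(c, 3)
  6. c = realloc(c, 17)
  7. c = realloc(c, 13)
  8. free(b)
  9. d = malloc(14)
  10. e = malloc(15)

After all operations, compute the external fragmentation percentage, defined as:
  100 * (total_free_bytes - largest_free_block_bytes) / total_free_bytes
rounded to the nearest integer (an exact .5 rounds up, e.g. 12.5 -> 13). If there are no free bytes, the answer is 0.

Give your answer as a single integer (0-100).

Answer: 11

Derivation:
Op 1: a = malloc(6) -> a = 0; heap: [0-5 ALLOC][6-56 FREE]
Op 2: b = malloc(17) -> b = 6; heap: [0-5 ALLOC][6-22 ALLOC][23-56 FREE]
Op 3: b = realloc(b, 8) -> b = 6; heap: [0-5 ALLOC][6-13 ALLOC][14-56 FREE]
Op 4: c = malloc(7) -> c = 14; heap: [0-5 ALLOC][6-13 ALLOC][14-20 ALLOC][21-56 FREE]
Op 5: c = realloc(c, 3) -> c = 14; heap: [0-5 ALLOC][6-13 ALLOC][14-16 ALLOC][17-56 FREE]
Op 6: c = realloc(c, 17) -> c = 14; heap: [0-5 ALLOC][6-13 ALLOC][14-30 ALLOC][31-56 FREE]
Op 7: c = realloc(c, 13) -> c = 14; heap: [0-5 ALLOC][6-13 ALLOC][14-26 ALLOC][27-56 FREE]
Op 8: free(b) -> (freed b); heap: [0-5 ALLOC][6-13 FREE][14-26 ALLOC][27-56 FREE]
Op 9: d = malloc(14) -> d = 27; heap: [0-5 ALLOC][6-13 FREE][14-26 ALLOC][27-40 ALLOC][41-56 FREE]
Op 10: e = malloc(15) -> e = 41; heap: [0-5 ALLOC][6-13 FREE][14-26 ALLOC][27-40 ALLOC][41-55 ALLOC][56-56 FREE]
Free blocks: [8 1] total_free=9 largest=8 -> 100*(9-8)/9 = 100/9 ≈ 11.111 -> rounds to 11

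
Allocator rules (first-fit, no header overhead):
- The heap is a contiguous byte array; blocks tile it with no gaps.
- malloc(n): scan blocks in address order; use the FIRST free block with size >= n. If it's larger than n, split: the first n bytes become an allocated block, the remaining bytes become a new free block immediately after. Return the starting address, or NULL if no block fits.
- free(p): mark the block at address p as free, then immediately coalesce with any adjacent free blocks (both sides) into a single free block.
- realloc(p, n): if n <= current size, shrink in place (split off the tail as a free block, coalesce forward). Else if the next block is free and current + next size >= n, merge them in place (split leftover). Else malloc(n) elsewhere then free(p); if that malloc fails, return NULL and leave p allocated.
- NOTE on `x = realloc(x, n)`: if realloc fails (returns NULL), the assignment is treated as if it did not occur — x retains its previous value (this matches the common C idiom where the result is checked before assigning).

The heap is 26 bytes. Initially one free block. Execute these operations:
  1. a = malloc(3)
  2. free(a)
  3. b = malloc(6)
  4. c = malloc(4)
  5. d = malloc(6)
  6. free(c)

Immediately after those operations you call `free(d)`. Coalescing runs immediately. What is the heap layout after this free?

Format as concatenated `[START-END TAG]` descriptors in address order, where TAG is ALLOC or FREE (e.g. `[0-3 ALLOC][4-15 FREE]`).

Answer: [0-5 ALLOC][6-25 FREE]

Derivation:
Op 1: a = malloc(3) -> a = 0; heap: [0-2 ALLOC][3-25 FREE]
Op 2: free(a) -> (freed a); heap: [0-25 FREE]
Op 3: b = malloc(6) -> b = 0; heap: [0-5 ALLOC][6-25 FREE]
Op 4: c = malloc(4) -> c = 6; heap: [0-5 ALLOC][6-9 ALLOC][10-25 FREE]
Op 5: d = malloc(6) -> d = 10; heap: [0-5 ALLOC][6-9 ALLOC][10-15 ALLOC][16-25 FREE]
Op 6: free(c) -> (freed c); heap: [0-5 ALLOC][6-9 FREE][10-15 ALLOC][16-25 FREE]
free(d): d = 10 -> block [10-15 ALLOC]; mark free, coalesce with adjacent free neighbors -> [0-5 ALLOC][6-25 FREE]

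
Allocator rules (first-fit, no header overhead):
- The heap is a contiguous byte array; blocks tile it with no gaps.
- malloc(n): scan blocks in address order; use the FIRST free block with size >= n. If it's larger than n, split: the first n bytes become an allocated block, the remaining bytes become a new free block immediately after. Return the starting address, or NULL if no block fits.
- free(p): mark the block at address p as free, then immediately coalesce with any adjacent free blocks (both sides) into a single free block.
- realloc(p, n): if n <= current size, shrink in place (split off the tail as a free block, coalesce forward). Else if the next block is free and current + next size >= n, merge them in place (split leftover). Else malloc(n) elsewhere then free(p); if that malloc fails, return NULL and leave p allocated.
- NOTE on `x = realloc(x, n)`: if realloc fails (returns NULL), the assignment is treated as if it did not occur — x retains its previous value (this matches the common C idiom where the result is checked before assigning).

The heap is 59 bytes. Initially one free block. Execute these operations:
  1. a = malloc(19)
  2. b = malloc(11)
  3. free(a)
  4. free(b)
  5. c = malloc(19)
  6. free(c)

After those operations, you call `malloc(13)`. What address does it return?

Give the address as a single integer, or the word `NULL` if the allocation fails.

Answer: 0

Derivation:
Op 1: a = malloc(19) -> a = 0; heap: [0-18 ALLOC][19-58 FREE]
Op 2: b = malloc(11) -> b = 19; heap: [0-18 ALLOC][19-29 ALLOC][30-58 FREE]
Op 3: free(a) -> (freed a); heap: [0-18 FREE][19-29 ALLOC][30-58 FREE]
Op 4: free(b) -> (freed b); heap: [0-58 FREE]
Op 5: c = malloc(19) -> c = 0; heap: [0-18 ALLOC][19-58 FREE]
Op 6: free(c) -> (freed c); heap: [0-58 FREE]
malloc(13): first-fit scan over [0-58 FREE] -> 0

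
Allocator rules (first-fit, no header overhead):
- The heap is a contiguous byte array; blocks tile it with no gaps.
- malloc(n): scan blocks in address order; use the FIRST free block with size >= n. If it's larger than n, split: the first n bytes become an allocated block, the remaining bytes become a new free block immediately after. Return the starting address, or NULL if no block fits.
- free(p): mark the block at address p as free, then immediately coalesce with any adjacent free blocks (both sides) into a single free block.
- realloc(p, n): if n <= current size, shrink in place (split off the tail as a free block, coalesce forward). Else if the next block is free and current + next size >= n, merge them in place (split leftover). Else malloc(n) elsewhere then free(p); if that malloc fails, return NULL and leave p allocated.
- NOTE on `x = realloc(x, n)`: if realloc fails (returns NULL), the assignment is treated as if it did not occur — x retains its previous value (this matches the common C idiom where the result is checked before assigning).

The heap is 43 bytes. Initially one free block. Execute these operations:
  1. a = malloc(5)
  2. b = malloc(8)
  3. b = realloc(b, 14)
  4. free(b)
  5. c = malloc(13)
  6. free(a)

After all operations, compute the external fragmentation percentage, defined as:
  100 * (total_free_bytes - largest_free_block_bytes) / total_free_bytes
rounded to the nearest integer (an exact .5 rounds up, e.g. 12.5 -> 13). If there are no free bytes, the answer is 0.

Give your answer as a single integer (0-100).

Answer: 17

Derivation:
Op 1: a = malloc(5) -> a = 0; heap: [0-4 ALLOC][5-42 FREE]
Op 2: b = malloc(8) -> b = 5; heap: [0-4 ALLOC][5-12 ALLOC][13-42 FREE]
Op 3: b = realloc(b, 14) -> b = 5; heap: [0-4 ALLOC][5-18 ALLOC][19-42 FREE]
Op 4: free(b) -> (freed b); heap: [0-4 ALLOC][5-42 FREE]
Op 5: c = malloc(13) -> c = 5; heap: [0-4 ALLOC][5-17 ALLOC][18-42 FREE]
Op 6: free(a) -> (freed a); heap: [0-4 FREE][5-17 ALLOC][18-42 FREE]
Free blocks: [5 25] total_free=30 largest=25 -> 100*(30-25)/30 = 500/30 ≈ 16.667 -> rounds to 17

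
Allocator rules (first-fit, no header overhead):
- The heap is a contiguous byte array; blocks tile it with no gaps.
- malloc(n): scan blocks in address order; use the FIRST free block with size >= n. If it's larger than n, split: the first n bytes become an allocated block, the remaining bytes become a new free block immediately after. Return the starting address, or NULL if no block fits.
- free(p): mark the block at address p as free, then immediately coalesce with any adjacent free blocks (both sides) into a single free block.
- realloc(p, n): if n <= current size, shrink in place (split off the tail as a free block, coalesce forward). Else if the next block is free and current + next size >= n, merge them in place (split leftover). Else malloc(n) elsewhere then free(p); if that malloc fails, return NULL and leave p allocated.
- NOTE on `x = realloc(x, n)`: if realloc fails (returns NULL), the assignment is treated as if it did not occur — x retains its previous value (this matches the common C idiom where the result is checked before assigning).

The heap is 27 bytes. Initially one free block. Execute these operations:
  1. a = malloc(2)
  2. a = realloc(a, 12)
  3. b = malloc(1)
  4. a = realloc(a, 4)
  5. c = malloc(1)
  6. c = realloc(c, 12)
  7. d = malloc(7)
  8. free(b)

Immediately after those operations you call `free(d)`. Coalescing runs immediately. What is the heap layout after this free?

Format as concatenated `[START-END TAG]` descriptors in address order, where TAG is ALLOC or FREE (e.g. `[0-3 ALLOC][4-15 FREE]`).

Op 1: a = malloc(2) -> a = 0; heap: [0-1 ALLOC][2-26 FREE]
Op 2: a = realloc(a, 12) -> a = 0; heap: [0-11 ALLOC][12-26 FREE]
Op 3: b = malloc(1) -> b = 12; heap: [0-11 ALLOC][12-12 ALLOC][13-26 FREE]
Op 4: a = realloc(a, 4) -> a = 0; heap: [0-3 ALLOC][4-11 FREE][12-12 ALLOC][13-26 FREE]
Op 5: c = malloc(1) -> c = 4; heap: [0-3 ALLOC][4-4 ALLOC][5-11 FREE][12-12 ALLOC][13-26 FREE]
Op 6: c = realloc(c, 12) -> c = 13; heap: [0-3 ALLOC][4-11 FREE][12-12 ALLOC][13-24 ALLOC][25-26 FREE]
Op 7: d = malloc(7) -> d = 4; heap: [0-3 ALLOC][4-10 ALLOC][11-11 FREE][12-12 ALLOC][13-24 ALLOC][25-26 FREE]
Op 8: free(b) -> (freed b); heap: [0-3 ALLOC][4-10 ALLOC][11-12 FREE][13-24 ALLOC][25-26 FREE]
free(d): d = 4 -> block [4-10 ALLOC]; mark free, coalesce with adjacent free neighbors -> [0-3 ALLOC][4-12 FREE][13-24 ALLOC][25-26 FREE]

Answer: [0-3 ALLOC][4-12 FREE][13-24 ALLOC][25-26 FREE]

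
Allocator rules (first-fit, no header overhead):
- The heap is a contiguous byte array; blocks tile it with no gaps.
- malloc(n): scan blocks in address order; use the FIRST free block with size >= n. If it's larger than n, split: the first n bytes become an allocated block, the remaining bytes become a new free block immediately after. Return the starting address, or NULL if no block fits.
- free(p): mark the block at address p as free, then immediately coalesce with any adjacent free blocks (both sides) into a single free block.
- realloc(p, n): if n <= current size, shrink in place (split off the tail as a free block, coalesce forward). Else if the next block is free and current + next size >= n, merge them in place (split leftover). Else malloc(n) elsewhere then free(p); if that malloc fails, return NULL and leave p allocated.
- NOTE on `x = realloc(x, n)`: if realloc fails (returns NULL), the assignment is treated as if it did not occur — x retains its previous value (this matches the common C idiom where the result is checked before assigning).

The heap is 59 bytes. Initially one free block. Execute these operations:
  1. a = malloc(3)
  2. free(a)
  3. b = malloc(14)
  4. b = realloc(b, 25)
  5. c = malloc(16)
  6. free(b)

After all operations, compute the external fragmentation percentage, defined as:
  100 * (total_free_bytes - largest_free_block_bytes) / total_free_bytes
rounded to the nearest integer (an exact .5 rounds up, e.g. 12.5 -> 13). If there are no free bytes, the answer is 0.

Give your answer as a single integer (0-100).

Op 1: a = malloc(3) -> a = 0; heap: [0-2 ALLOC][3-58 FREE]
Op 2: free(a) -> (freed a); heap: [0-58 FREE]
Op 3: b = malloc(14) -> b = 0; heap: [0-13 ALLOC][14-58 FREE]
Op 4: b = realloc(b, 25) -> b = 0; heap: [0-24 ALLOC][25-58 FREE]
Op 5: c = malloc(16) -> c = 25; heap: [0-24 ALLOC][25-40 ALLOC][41-58 FREE]
Op 6: free(b) -> (freed b); heap: [0-24 FREE][25-40 ALLOC][41-58 FREE]
Free blocks: [25 18] total_free=43 largest=25 -> 100*(43-25)/43 = 1800/43 ≈ 41.860 -> rounds to 42

Answer: 42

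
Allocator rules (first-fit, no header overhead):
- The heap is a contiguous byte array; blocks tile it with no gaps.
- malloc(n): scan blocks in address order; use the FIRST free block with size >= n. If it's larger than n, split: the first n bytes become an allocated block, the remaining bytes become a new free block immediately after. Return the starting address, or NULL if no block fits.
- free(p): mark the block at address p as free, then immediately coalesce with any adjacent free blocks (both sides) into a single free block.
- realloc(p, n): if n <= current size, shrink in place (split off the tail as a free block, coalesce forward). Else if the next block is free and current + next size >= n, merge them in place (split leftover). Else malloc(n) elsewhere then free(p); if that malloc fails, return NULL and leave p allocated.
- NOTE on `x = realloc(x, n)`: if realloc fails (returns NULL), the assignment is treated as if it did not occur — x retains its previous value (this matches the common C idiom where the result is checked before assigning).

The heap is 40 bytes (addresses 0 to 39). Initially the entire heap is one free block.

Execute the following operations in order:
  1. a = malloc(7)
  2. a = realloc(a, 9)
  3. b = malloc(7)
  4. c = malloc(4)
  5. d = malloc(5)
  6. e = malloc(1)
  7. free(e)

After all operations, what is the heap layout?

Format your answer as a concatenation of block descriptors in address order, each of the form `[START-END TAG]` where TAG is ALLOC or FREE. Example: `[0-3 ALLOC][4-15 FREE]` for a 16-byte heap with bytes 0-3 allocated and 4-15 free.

Answer: [0-8 ALLOC][9-15 ALLOC][16-19 ALLOC][20-24 ALLOC][25-39 FREE]

Derivation:
Op 1: a = malloc(7) -> a = 0; heap: [0-6 ALLOC][7-39 FREE]
Op 2: a = realloc(a, 9) -> a = 0; heap: [0-8 ALLOC][9-39 FREE]
Op 3: b = malloc(7) -> b = 9; heap: [0-8 ALLOC][9-15 ALLOC][16-39 FREE]
Op 4: c = malloc(4) -> c = 16; heap: [0-8 ALLOC][9-15 ALLOC][16-19 ALLOC][20-39 FREE]
Op 5: d = malloc(5) -> d = 20; heap: [0-8 ALLOC][9-15 ALLOC][16-19 ALLOC][20-24 ALLOC][25-39 FREE]
Op 6: e = malloc(1) -> e = 25; heap: [0-8 ALLOC][9-15 ALLOC][16-19 ALLOC][20-24 ALLOC][25-25 ALLOC][26-39 FREE]
Op 7: free(e) -> (freed e); heap: [0-8 ALLOC][9-15 ALLOC][16-19 ALLOC][20-24 ALLOC][25-39 FREE]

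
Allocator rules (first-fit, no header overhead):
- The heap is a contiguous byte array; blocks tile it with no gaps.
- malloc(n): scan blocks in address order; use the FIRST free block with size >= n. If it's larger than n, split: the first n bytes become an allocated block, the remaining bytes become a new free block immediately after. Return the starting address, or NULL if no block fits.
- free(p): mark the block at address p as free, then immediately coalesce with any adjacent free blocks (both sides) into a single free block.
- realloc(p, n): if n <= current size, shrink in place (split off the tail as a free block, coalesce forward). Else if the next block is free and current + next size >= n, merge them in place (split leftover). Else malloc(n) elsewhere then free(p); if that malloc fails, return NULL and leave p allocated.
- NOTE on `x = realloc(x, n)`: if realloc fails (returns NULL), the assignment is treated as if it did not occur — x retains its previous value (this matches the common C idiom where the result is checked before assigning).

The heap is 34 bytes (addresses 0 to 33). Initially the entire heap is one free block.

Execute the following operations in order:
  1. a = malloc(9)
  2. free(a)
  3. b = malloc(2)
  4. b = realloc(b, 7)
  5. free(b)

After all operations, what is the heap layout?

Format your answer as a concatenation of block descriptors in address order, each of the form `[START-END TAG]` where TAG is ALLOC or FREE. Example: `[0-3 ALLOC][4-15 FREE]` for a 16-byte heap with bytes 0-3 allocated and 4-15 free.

Op 1: a = malloc(9) -> a = 0; heap: [0-8 ALLOC][9-33 FREE]
Op 2: free(a) -> (freed a); heap: [0-33 FREE]
Op 3: b = malloc(2) -> b = 0; heap: [0-1 ALLOC][2-33 FREE]
Op 4: b = realloc(b, 7) -> b = 0; heap: [0-6 ALLOC][7-33 FREE]
Op 5: free(b) -> (freed b); heap: [0-33 FREE]

Answer: [0-33 FREE]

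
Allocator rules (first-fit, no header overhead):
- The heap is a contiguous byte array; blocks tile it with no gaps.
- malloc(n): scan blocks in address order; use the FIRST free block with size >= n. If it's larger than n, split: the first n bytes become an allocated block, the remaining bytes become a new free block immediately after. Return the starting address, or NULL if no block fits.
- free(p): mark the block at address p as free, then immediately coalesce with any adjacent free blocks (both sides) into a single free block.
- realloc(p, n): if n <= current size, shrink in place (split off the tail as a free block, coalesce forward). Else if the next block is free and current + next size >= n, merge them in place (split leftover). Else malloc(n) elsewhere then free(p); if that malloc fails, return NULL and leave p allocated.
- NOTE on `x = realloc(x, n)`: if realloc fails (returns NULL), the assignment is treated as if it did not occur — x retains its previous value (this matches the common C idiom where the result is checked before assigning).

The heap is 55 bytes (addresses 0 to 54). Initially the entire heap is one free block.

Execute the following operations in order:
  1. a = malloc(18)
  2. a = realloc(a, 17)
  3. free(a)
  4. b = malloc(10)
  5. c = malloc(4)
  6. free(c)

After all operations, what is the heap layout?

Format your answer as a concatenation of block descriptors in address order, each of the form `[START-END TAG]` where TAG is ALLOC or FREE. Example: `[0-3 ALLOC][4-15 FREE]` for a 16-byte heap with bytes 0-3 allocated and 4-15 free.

Op 1: a = malloc(18) -> a = 0; heap: [0-17 ALLOC][18-54 FREE]
Op 2: a = realloc(a, 17) -> a = 0; heap: [0-16 ALLOC][17-54 FREE]
Op 3: free(a) -> (freed a); heap: [0-54 FREE]
Op 4: b = malloc(10) -> b = 0; heap: [0-9 ALLOC][10-54 FREE]
Op 5: c = malloc(4) -> c = 10; heap: [0-9 ALLOC][10-13 ALLOC][14-54 FREE]
Op 6: free(c) -> (freed c); heap: [0-9 ALLOC][10-54 FREE]

Answer: [0-9 ALLOC][10-54 FREE]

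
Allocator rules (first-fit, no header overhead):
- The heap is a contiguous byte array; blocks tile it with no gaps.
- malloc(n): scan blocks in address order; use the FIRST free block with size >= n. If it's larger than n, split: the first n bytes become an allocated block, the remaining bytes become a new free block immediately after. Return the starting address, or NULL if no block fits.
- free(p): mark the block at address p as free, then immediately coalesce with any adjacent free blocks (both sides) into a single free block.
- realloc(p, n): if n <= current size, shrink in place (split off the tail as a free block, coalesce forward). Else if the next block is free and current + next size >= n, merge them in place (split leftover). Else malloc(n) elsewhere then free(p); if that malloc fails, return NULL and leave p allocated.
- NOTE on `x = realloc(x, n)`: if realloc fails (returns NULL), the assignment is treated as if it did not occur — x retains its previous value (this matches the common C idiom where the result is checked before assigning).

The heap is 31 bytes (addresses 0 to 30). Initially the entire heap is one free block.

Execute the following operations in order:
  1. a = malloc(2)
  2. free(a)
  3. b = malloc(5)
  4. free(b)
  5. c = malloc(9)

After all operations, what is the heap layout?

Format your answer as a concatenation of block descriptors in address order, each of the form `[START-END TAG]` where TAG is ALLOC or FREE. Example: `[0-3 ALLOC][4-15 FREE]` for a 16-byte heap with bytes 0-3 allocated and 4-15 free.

Answer: [0-8 ALLOC][9-30 FREE]

Derivation:
Op 1: a = malloc(2) -> a = 0; heap: [0-1 ALLOC][2-30 FREE]
Op 2: free(a) -> (freed a); heap: [0-30 FREE]
Op 3: b = malloc(5) -> b = 0; heap: [0-4 ALLOC][5-30 FREE]
Op 4: free(b) -> (freed b); heap: [0-30 FREE]
Op 5: c = malloc(9) -> c = 0; heap: [0-8 ALLOC][9-30 FREE]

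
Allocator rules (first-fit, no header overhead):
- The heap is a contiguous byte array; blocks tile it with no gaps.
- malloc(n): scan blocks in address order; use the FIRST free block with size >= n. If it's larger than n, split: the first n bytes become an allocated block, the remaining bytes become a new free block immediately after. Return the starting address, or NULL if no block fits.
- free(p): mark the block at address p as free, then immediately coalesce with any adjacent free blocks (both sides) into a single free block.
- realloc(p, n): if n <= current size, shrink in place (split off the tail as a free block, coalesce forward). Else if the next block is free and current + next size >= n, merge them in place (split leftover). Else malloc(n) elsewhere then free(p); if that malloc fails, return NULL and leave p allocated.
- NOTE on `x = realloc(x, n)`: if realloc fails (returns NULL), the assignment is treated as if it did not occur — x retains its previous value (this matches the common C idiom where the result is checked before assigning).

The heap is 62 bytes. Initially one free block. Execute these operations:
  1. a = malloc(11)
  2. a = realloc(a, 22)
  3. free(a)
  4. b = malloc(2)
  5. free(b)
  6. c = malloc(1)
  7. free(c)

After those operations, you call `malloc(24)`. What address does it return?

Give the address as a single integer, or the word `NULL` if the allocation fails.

Op 1: a = malloc(11) -> a = 0; heap: [0-10 ALLOC][11-61 FREE]
Op 2: a = realloc(a, 22) -> a = 0; heap: [0-21 ALLOC][22-61 FREE]
Op 3: free(a) -> (freed a); heap: [0-61 FREE]
Op 4: b = malloc(2) -> b = 0; heap: [0-1 ALLOC][2-61 FREE]
Op 5: free(b) -> (freed b); heap: [0-61 FREE]
Op 6: c = malloc(1) -> c = 0; heap: [0-0 ALLOC][1-61 FREE]
Op 7: free(c) -> (freed c); heap: [0-61 FREE]
malloc(24): first-fit scan over [0-61 FREE] -> 0

Answer: 0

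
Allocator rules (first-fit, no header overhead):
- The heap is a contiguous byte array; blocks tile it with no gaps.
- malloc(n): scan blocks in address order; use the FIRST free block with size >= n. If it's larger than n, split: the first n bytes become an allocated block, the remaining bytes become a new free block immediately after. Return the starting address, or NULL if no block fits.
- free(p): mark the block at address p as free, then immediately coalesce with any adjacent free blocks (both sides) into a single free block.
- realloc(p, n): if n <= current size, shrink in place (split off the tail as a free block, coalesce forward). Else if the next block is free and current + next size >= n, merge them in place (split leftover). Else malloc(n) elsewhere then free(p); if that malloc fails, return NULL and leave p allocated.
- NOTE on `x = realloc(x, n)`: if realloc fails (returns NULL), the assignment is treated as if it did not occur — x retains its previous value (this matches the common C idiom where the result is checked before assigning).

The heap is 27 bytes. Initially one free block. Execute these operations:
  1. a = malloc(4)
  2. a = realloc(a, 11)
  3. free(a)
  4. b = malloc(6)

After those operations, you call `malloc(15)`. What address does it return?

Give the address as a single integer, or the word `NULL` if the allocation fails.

Op 1: a = malloc(4) -> a = 0; heap: [0-3 ALLOC][4-26 FREE]
Op 2: a = realloc(a, 11) -> a = 0; heap: [0-10 ALLOC][11-26 FREE]
Op 3: free(a) -> (freed a); heap: [0-26 FREE]
Op 4: b = malloc(6) -> b = 0; heap: [0-5 ALLOC][6-26 FREE]
malloc(15): first-fit scan over [0-5 ALLOC][6-26 FREE] -> 6

Answer: 6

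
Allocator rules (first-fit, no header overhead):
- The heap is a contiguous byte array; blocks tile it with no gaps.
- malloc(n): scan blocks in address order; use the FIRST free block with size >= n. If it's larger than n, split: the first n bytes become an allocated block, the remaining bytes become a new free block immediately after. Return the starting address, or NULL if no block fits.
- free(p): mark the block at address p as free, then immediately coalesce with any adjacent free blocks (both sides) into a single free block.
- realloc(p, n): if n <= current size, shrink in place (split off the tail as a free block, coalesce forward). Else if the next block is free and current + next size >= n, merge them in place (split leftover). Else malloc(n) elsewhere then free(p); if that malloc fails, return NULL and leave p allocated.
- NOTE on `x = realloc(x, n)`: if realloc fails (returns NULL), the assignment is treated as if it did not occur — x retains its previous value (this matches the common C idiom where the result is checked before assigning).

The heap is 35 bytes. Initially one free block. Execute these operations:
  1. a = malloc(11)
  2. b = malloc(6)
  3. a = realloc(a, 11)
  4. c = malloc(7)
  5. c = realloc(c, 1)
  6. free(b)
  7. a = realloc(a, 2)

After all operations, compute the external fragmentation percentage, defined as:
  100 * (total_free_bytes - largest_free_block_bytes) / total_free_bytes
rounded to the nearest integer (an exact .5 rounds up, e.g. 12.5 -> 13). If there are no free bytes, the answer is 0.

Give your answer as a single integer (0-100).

Op 1: a = malloc(11) -> a = 0; heap: [0-10 ALLOC][11-34 FREE]
Op 2: b = malloc(6) -> b = 11; heap: [0-10 ALLOC][11-16 ALLOC][17-34 FREE]
Op 3: a = realloc(a, 11) -> a = 0; heap: [0-10 ALLOC][11-16 ALLOC][17-34 FREE]
Op 4: c = malloc(7) -> c = 17; heap: [0-10 ALLOC][11-16 ALLOC][17-23 ALLOC][24-34 FREE]
Op 5: c = realloc(c, 1) -> c = 17; heap: [0-10 ALLOC][11-16 ALLOC][17-17 ALLOC][18-34 FREE]
Op 6: free(b) -> (freed b); heap: [0-10 ALLOC][11-16 FREE][17-17 ALLOC][18-34 FREE]
Op 7: a = realloc(a, 2) -> a = 0; heap: [0-1 ALLOC][2-16 FREE][17-17 ALLOC][18-34 FREE]
Free blocks: [15 17] total_free=32 largest=17 -> 100*(32-17)/32 = 1500/32 = 46.875 -> rounds to 47

Answer: 47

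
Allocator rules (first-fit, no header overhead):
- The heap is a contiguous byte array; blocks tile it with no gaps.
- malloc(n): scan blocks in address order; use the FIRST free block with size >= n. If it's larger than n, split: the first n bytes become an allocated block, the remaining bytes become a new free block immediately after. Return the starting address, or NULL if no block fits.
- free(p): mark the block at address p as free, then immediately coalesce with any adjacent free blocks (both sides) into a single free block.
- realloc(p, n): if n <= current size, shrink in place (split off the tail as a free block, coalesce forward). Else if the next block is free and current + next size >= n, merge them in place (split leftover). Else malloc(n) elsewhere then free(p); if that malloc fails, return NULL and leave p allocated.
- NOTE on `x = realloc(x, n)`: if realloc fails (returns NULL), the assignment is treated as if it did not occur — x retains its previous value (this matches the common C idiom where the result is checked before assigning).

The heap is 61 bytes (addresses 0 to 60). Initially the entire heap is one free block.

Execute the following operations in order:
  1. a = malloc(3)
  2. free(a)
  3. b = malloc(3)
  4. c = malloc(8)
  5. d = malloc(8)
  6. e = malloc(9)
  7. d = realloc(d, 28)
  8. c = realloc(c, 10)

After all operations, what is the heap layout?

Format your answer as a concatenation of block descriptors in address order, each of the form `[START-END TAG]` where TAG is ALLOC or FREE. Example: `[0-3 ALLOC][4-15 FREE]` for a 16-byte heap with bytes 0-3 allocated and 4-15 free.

Answer: [0-2 ALLOC][3-12 ALLOC][13-18 FREE][19-27 ALLOC][28-55 ALLOC][56-60 FREE]

Derivation:
Op 1: a = malloc(3) -> a = 0; heap: [0-2 ALLOC][3-60 FREE]
Op 2: free(a) -> (freed a); heap: [0-60 FREE]
Op 3: b = malloc(3) -> b = 0; heap: [0-2 ALLOC][3-60 FREE]
Op 4: c = malloc(8) -> c = 3; heap: [0-2 ALLOC][3-10 ALLOC][11-60 FREE]
Op 5: d = malloc(8) -> d = 11; heap: [0-2 ALLOC][3-10 ALLOC][11-18 ALLOC][19-60 FREE]
Op 6: e = malloc(9) -> e = 19; heap: [0-2 ALLOC][3-10 ALLOC][11-18 ALLOC][19-27 ALLOC][28-60 FREE]
Op 7: d = realloc(d, 28) -> d = 28; heap: [0-2 ALLOC][3-10 ALLOC][11-18 FREE][19-27 ALLOC][28-55 ALLOC][56-60 FREE]
Op 8: c = realloc(c, 10) -> c = 3; heap: [0-2 ALLOC][3-12 ALLOC][13-18 FREE][19-27 ALLOC][28-55 ALLOC][56-60 FREE]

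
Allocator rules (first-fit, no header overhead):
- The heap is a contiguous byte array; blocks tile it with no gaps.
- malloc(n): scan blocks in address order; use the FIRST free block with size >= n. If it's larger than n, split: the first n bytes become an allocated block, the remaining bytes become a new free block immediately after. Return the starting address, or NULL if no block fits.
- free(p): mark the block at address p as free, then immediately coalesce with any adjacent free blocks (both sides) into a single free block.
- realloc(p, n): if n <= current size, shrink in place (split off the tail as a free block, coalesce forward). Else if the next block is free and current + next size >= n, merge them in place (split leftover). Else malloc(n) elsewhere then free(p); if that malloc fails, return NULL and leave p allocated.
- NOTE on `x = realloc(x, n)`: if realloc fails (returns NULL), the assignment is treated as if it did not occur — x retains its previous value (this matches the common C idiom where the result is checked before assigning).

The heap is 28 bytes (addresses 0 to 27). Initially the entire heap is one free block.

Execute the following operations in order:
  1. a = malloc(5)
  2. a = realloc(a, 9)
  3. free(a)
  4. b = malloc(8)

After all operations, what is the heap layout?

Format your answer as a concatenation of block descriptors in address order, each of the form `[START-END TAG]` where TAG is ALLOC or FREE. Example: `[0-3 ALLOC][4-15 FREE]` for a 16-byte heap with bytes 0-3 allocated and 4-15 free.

Op 1: a = malloc(5) -> a = 0; heap: [0-4 ALLOC][5-27 FREE]
Op 2: a = realloc(a, 9) -> a = 0; heap: [0-8 ALLOC][9-27 FREE]
Op 3: free(a) -> (freed a); heap: [0-27 FREE]
Op 4: b = malloc(8) -> b = 0; heap: [0-7 ALLOC][8-27 FREE]

Answer: [0-7 ALLOC][8-27 FREE]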